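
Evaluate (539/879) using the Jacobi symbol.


Compute (539/879) via quadratic reciprocity:
  reciprocity: (539/879) -> -(879/539)
  reduce: (340/539)
  pull out 2: (2/539) = -1  (since 539 mod 8 = 3)
  pull out 2: (2/539) = -1  (since 539 mod 8 = 3)
  reciprocity: (85/539) -> +(539/85)
  reduce: (29/85)
  reciprocity: (29/85) -> +(85/29)
  reduce: (27/29)
  reciprocity: (27/29) -> +(29/27)
  reduce: (2/27)
  pull out 2: (2/27) = -1  (since 27 mod 8 = 3)
  (1/27) = 1
Product of signs = 1

1


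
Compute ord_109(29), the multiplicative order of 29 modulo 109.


We want ord_109(29), the smallest k >= 1 with 29^k = 1 mod 109.
n = 109 = 109, phi(109) = 108; the order divides phi(n).
Divisors of 108: 1, 2, 3, 4, 6, 9, 12, 18, 27, 36, 54, 108
Repeated squaring mod 109: 29^1 = 29, 29^2 = 78, 29^4 = 89, 29^8 = 73, 29^16 = 97, 29^32 = 35, 29^64 = 26
Test divisors in increasing order:
  k=1: 29^1 = 29 mod 109
  k=2: 29^2 = 78 mod 109
  k=3: 29^3 = 78 * 29 = 82 mod 109
  k=4: 29^4 = 89 mod 109
  k=6: 29^6 = 89 * 78 = 75 mod 109
  k=9: 29^9 = 73 * 29 = 46 mod 109
  k=12: 29^12 = 73 * 89 = 66 mod 109
  k=18: 29^18 = 97 * 78 = 45 mod 109
  k=27: 29^27 = 97 * 73 * 78 * 29 = 108 mod 109
  k=36: 29^36 = 35 * 89 = 63 mod 109
  k=54: 29^54 = 35 * 97 * 89 * 78 = 1 mod 109  <- first divisor giving 1
Order = 54

54


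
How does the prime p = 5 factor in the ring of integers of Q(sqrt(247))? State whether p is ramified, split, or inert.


K = Q(sqrt(247)). Since d mod 4 = 3, disc(K) = 988.
Check p | disc: 988 mod 5 = 3.
p does not divide disc. Compute Legendre symbol (d/p):
2^((5-1)/2) mod 5 = -1
(d/p) = -1, so p is inert: (p) stays prime with e=1, f=2, g=1.
Therefore p is inert.

inert


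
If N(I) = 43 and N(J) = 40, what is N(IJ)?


N(IJ) = N(I) * N(J)
= 43 * 40
= 1720

1720


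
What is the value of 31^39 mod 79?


p = 79 is prime and the exponent is (p-1)/2 = 39, so by Euler's criterion 31^39 = (31/79) = +1 or -1 mod 79.
Compute by square-and-multiply:
  39 = 32 + 4 + 2 + 1 (binary 100111)
  Repeated squaring mod 79: 31^1 = 31, 31^2 = 13, 31^4 = 11, 31^8 = 42, 31^16 = 26, 31^32 = 44
  31^39 = 31^32 * 31^4 * 31^2 * 31^1 = 44 * 11 * 13 * 31 mod 79
    44 * 11 = 484 = 10 mod 79
    10 * 13 = 130 = 51 mod 79
    51 * 31 = 1581 = 1 mod 79
  31^39 = 1 mod 79
Result 1: 31 is a quadratic residue mod 79.
31^39 mod 79 = 1

1


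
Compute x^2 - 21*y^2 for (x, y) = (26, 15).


x^2 - d*y^2
= 26^2 - 21*15^2
= 676 - 4725
= -4049

-4049


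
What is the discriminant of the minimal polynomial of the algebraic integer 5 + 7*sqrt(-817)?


The element 5 + 7*sqrt(-817) has minimal polynomial:
x^2 - 10*x + 40058
Discriminant = (-10)^2 - 4*(40058)
= 100 - 160232
= -160132

-160132


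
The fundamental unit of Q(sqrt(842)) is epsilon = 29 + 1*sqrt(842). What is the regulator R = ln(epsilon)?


epsilon = 29 + 1*sqrt(842)
= 58.0172
R = ln(58.0172)
= 4.0607

4.0607


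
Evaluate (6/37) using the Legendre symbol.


p = 37 is prime, so compute (6/37) with the reciprocity algorithm (Jacobi-symbol steps: pull out 2s via (2/n), flip via reciprocity, reduce):
  pull out 2: (2/37) = -1  (since 37 mod 8 = 5)
  reciprocity: (3/37) -> +(37/3)
  reduce: (1/3)
  (1/3) = 1
Product of signs = -1
(6/37) = -1

-1


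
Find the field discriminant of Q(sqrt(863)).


For K = Q(sqrt(d)) with d squarefree: disc(K) = d if d = 1 mod 4, and disc(K) = 4d if d = 2 or 3 mod 4.
Here d = 863, and d mod 4 = 3.
d = 3 mod 4, not 1 (O_K = Z[sqrt(d)]), so disc(K) = 4d = 4 * (863) = 3452

3452


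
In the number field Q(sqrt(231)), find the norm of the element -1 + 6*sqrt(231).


N(a + b*sqrt(d)) = a^2 - d*b^2
= (-1)^2 - (231)*(6)^2
= 1 - 8316
= -8315

-8315


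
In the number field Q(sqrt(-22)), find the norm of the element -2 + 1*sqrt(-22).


N(a + b*sqrt(d)) = a^2 - d*b^2
= (-2)^2 - (-22)*(1)^2
= 4 + 22
= 26

26


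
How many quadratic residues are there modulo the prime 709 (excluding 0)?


For prime p, the number of non-zero quadratic residues is (p-1)/2.
= (709-1)/2
= 354

354


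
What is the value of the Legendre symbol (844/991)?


p = 991 is prime, so compute (844/991) with the reciprocity algorithm (Jacobi-symbol steps: pull out 2s via (2/n), flip via reciprocity, reduce):
  pull out 2: (2/991) = +1  (since 991 mod 8 = 7)
  pull out 2: (2/991) = +1  (since 991 mod 8 = 7)
  reciprocity: (211/991) -> -(991/211)
  reduce: (147/211)
  reciprocity: (147/211) -> -(211/147)
  reduce: (64/147)
  pull out 2: (2/147) = -1  (since 147 mod 8 = 3)
  pull out 2: (2/147) = -1  (since 147 mod 8 = 3)
  pull out 2: (2/147) = -1  (since 147 mod 8 = 3)
  pull out 2: (2/147) = -1  (since 147 mod 8 = 3)
  pull out 2: (2/147) = -1  (since 147 mod 8 = 3)
  pull out 2: (2/147) = -1  (since 147 mod 8 = 3)
  (1/147) = 1
Product of signs = 1
(844/991) = 1

1


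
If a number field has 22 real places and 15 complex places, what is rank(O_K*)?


By Dirichlet's unit theorem:
rank = r1 + r2 - 1
= 22 + 15 - 1
= 36

36


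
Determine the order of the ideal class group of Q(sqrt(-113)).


K = Q(sqrt(-113)). d mod 4 = 3, so D = disc(K) = 4d = -452
h(K) equals the number of primitive reduced positive-definite forms (a, b, c) = a*x^2 + b*x*y + c*y^2 with b^2 - 4ac = D,
where reduced means |b| <= a <= c, with b >= 0 whenever |b| = a or a = c, and primitive means gcd(a, b, c) = 1.
Reduced forces 3a^2 <= |D| = 452, so 1 <= a <= 12; b must have the parity of D, and c = (b^2 - D)/(4a) must be an integer >= a.
Enumerate a = 1..12, b in [-a, a]:
  a=1: (1, 0, 113)  [1]
  a=2: (2, 2, 57)  [1]
  a=3: (3, -2, 38), (3, 2, 38)  [2]
  a=4..5: none
  a=6: (6, -2, 19), (6, 2, 19)  [2]
  a=7..8: none
  a=9: (9, -4, 13), (9, 4, 13)  [2]
  a=10..12: none
Total reduced forms: 1 + 1 + 2 + 2 + 2 = 8
h = 8

8


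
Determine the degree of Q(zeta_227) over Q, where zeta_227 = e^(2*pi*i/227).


The degree equals Euler's totient phi(227).
227 = 227
phi(227) = 226

226


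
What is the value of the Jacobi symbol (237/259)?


Compute (237/259) via quadratic reciprocity:
  reciprocity: (237/259) -> +(259/237)
  reduce: (22/237)
  pull out 2: (2/237) = -1  (since 237 mod 8 = 5)
  reciprocity: (11/237) -> +(237/11)
  reduce: (6/11)
  pull out 2: (2/11) = -1  (since 11 mod 8 = 3)
  reciprocity: (3/11) -> -(11/3)
  reduce: (2/3)
  pull out 2: (2/3) = -1  (since 3 mod 8 = 3)
  (1/3) = 1
Product of signs = 1

1


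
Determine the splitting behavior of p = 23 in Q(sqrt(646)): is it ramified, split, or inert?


K = Q(sqrt(646)). Since d mod 4 = 2, disc(K) = 2584.
Check p | disc: 2584 mod 23 = 8.
p does not divide disc. Compute Legendre symbol (d/p):
2^((23-1)/2) mod 23 = 1
(d/p) = 1, so p splits: (p) = P*P' with e=1, f=1, g=2.
Therefore p is split.

split


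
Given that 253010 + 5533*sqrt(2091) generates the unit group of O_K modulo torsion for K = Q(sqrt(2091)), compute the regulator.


epsilon = 253010 + 5533*sqrt(2091)
= 506020.0000
R = ln(506020.0000)
= 13.1343

13.1343


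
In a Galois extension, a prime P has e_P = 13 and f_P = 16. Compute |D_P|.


|D_P| = e * f
= 13 * 16
= 208

208


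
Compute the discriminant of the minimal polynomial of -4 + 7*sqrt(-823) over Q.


The element -4 + 7*sqrt(-823) has minimal polynomial:
x^2 + 8*x + 40343
Discriminant = (8)^2 - 4*(40343)
= 64 - 161372
= -161308

-161308


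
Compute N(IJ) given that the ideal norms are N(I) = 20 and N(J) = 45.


N(IJ) = N(I) * N(J)
= 20 * 45
= 900

900


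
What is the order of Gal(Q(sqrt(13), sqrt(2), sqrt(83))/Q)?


The 3 square roots of distinct primes are multiplicatively independent over Q,
so [K:Q] = 2^3 and Gal(K/Q) is isomorphic to (Z/2Z)^3.
|Gal| = 2^3 = 8

8


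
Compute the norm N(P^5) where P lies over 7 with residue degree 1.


N(P^a) = p^(a*f)
= 7^(5*1)
= 7^5
= 16807

16807


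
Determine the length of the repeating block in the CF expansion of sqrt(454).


Run the CF algorithm for sqrt(454).
a_0 = floor(sqrt(454)) = 21; set m_0=0, q_0=1.
Recurrence: m' = q*a - m,  q' = (d - m'^2)/q,  a' = floor((a_0 + m')/q').
  step 1: m=21, q=13, a=3
  step 2: m=18, q=10, a=3
  step 3: m=12, q=31, a=1
  step 4: m=19, q=3, a=13
  step 5: m=20, q=18, a=2
  step 6: m=16, q=11, a=3
  step 7: m=17, q=15, a=2
  step 8: m=13, q=19, a=1
  step 9: m=6, q=22, a=1
  step 10: m=16, q=9, a=4
  step 11: m=20, q=6, a=6
  step 12: m=16, q=33, a=1
  step 13: m=17, q=5, a=7
  step 14: m=18, q=26, a=1
  step 15: m=8, q=15, a=1
  step 16: m=7, q=27, a=1
  step 17: m=20, q=2, a=20
  step 18: m=20, q=27, a=1
  step 19: m=7, q=15, a=1
  step 20: m=8, q=26, a=1
  step 21: m=18, q=5, a=7
  step 22: m=17, q=33, a=1
  step 23: m=16, q=6, a=6
  step 24: m=20, q=9, a=4
  step 25: m=16, q=22, a=1
  step 26: m=6, q=19, a=1
  step 27: m=13, q=15, a=2
  step 28: m=17, q=11, a=3
  step 29: m=16, q=18, a=2
  step 30: m=20, q=3, a=13
  step 31: m=19, q=31, a=1
  step 32: m=12, q=10, a=3
  step 33: m=18, q=13, a=3
  step 34: m=21, q=1, a=42
a_34 = 2*a_0 = 42, so the period closes here.
sqrt(454) = [21; 3, 3, 1, 13, 2, 3, 2, 1, 1, 4, 6, 1, 7, 1, 1, 1, 20, 1, 1, 1, 7, 1, 6, 4, 1, 1, 2, 3, 2, 13, 1, 3, 3, 42]
Period length = 34

34


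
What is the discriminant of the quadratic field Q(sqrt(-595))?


For K = Q(sqrt(d)) with d squarefree: disc(K) = d if d = 1 mod 4, and disc(K) = 4d if d = 2 or 3 mod 4.
Here d = -595, and d mod 4 = 1.
d = 1 mod 4 (O_K = Z[(1+sqrt(d))/2]), so disc(K) = d = -595

-595


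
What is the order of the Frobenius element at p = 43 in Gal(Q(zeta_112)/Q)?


The Frobenius at p in Gal(Q(zeta_n)/Q) = (Z/nZ)* is the class of p, so its order is ord_112(43), the smallest k >= 1 with 43^k = 1 mod 112.
n = 112 = 2^4 * 7, phi(112) = 48; the order divides phi(n).
Divisors of 48: 1, 2, 3, 4, 6, 8, 12, 16, 24, 48
Repeated squaring mod 112: 43^1 = 43, 43^2 = 57, 43^4 = 1, 43^8 = 1, 43^16 = 1, 43^32 = 1
Test divisors in increasing order:
  k=1: 43^1 = 43 mod 112
  k=2: 43^2 = 57 mod 112
  k=3: 43^3 = 57 * 43 = 99 mod 112
  k=4: 43^4 = 1 mod 112  <- first divisor giving 1
Order = 4

4


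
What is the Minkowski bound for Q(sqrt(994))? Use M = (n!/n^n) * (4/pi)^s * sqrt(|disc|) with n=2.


d = 994, d mod 4 = 2, so disc(K) = 4d = 3976; |disc(K)| = 3976
Real quadratic field, so n = 2, s = r2 = 0, r1 = 2
M = (n!/n^n) * (4/pi)^s * sqrt(|disc(K)|) = (2!/2^2) * (4/pi)^0 * sqrt(3976)
= 0.5 * 1.000000 * 63.055531
= 31.5278

31.5278


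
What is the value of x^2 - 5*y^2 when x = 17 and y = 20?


x^2 - d*y^2
= 17^2 - 5*20^2
= 289 - 2000
= -1711

-1711


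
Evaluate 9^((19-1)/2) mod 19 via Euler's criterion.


p = 19 is prime and the exponent is (p-1)/2 = 9, so by Euler's criterion 9^9 = (9/19) = +1 or -1 mod 19.
Compute by square-and-multiply:
  9 = 8 + 1 (binary 1001)
  Repeated squaring mod 19: 9^1 = 9, 9^2 = 5, 9^4 = 6, 9^8 = 17
  9^9 = 9^8 * 9^1 = 17 * 9 mod 19
    17 * 9 = 153 = 1 mod 19
  9^9 = 1 mod 19
Result 1: 9 is a quadratic residue mod 19.
9^9 mod 19 = 1

1


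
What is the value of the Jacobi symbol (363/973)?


Compute (363/973) via quadratic reciprocity:
  reciprocity: (363/973) -> +(973/363)
  reduce: (247/363)
  reciprocity: (247/363) -> -(363/247)
  reduce: (116/247)
  pull out 2: (2/247) = +1  (since 247 mod 8 = 7)
  pull out 2: (2/247) = +1  (since 247 mod 8 = 7)
  reciprocity: (29/247) -> +(247/29)
  reduce: (15/29)
  reciprocity: (15/29) -> +(29/15)
  reduce: (14/15)
  pull out 2: (2/15) = +1  (since 15 mod 8 = 7)
  reciprocity: (7/15) -> -(15/7)
  reduce: (1/7)
  (1/7) = 1
Product of signs = 1

1


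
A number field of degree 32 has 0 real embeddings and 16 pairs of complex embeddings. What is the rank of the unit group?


By Dirichlet's unit theorem:
rank = r1 + r2 - 1
= 0 + 16 - 1
= 15

15


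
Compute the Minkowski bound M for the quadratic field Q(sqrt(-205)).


d = -205, d mod 4 = 3, so disc(K) = 4d = -820; |disc(K)| = 820
Imaginary quadratic field, so n = 2, s = r2 = 1, r1 = 0
M = (n!/n^n) * (4/pi)^s * sqrt(|disc(K)|) = (2!/2^2) * (4/pi)^1 * sqrt(820)
= 0.5 * 1.273240 * 28.635642
= 18.2300

18.2300


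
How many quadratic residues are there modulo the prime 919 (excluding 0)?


For prime p, the number of non-zero quadratic residues is (p-1)/2.
= (919-1)/2
= 459

459


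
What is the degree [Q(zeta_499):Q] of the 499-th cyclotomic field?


The degree equals Euler's totient phi(499).
499 = 499
phi(499) = 498

498


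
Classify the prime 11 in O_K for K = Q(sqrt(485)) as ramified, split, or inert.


K = Q(sqrt(485)). Since d mod 4 = 1, disc(K) = 485.
Check p | disc: 485 mod 11 = 1.
p does not divide disc. Compute Legendre symbol (d/p):
1^((11-1)/2) mod 11 = 1
(d/p) = 1, so p splits: (p) = P*P' with e=1, f=1, g=2.
Therefore p is split.

split


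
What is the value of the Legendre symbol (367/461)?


p = 461 is prime, so compute (367/461) with the reciprocity algorithm (Jacobi-symbol steps: pull out 2s via (2/n), flip via reciprocity, reduce):
  reciprocity: (367/461) -> +(461/367)
  reduce: (94/367)
  pull out 2: (2/367) = +1  (since 367 mod 8 = 7)
  reciprocity: (47/367) -> -(367/47)
  reduce: (38/47)
  pull out 2: (2/47) = +1  (since 47 mod 8 = 7)
  reciprocity: (19/47) -> -(47/19)
  reduce: (9/19)
  reciprocity: (9/19) -> +(19/9)
  reduce: (1/9)
  (1/9) = 1
Product of signs = 1
(367/461) = 1

1


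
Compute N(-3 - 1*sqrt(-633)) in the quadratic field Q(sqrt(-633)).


N(a + b*sqrt(d)) = a^2 - d*b^2
= (-3)^2 - (-633)*(-1)^2
= 9 + 633
= 642

642


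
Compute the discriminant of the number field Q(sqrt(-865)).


For K = Q(sqrt(d)) with d squarefree: disc(K) = d if d = 1 mod 4, and disc(K) = 4d if d = 2 or 3 mod 4.
Here d = -865, and d mod 4 = 3.
d = 3 mod 4, not 1 (O_K = Z[sqrt(d)]), so disc(K) = 4d = 4 * (-865) = -3460

-3460


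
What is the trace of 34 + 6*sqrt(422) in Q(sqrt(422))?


Tr(a + b*sqrt(d)) = (a + b*sqrt(d)) + (a - b*sqrt(d)) = 2a
= 2 * (34)
= 68

68


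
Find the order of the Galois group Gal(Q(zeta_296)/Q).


|Gal(Q(zeta_296)/Q)| = phi(296)
= 144

144


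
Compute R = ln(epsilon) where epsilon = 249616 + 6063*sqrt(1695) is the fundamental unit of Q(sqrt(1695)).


epsilon = 249616 + 6063*sqrt(1695)
= 499232.0000
R = ln(499232.0000)
= 13.1208

13.1208


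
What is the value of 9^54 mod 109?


p = 109 is prime and the exponent is (p-1)/2 = 54, so by Euler's criterion 9^54 = (9/109) = +1 or -1 mod 109.
Compute by square-and-multiply:
  54 = 32 + 16 + 4 + 2 (binary 110110)
  Repeated squaring mod 109: 9^1 = 9, 9^2 = 81, 9^4 = 21, 9^8 = 5, 9^16 = 25, 9^32 = 80
  9^54 = 9^32 * 9^16 * 9^4 * 9^2 = 80 * 25 * 21 * 81 mod 109
    80 * 25 = 2000 = 38 mod 109
    38 * 21 = 798 = 35 mod 109
    35 * 81 = 2835 = 1 mod 109
  9^54 = 1 mod 109
Result 1: 9 is a quadratic residue mod 109.
9^54 mod 109 = 1

1


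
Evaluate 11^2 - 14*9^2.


x^2 - d*y^2
= 11^2 - 14*9^2
= 121 - 1134
= -1013

-1013


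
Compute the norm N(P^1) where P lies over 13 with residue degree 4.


N(P^a) = p^(a*f)
= 13^(1*4)
= 13^4
= 28561

28561


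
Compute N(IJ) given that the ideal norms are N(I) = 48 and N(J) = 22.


N(IJ) = N(I) * N(J)
= 48 * 22
= 1056

1056


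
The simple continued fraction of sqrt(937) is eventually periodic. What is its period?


Run the CF algorithm for sqrt(937).
a_0 = floor(sqrt(937)) = 30; set m_0=0, q_0=1.
Recurrence: m' = q*a - m,  q' = (d - m'^2)/q,  a' = floor((a_0 + m')/q').
  step 1: m=30, q=37, a=1
  step 2: m=7, q=24, a=1
  step 3: m=17, q=27, a=1
  step 4: m=10, q=31, a=1
  step 5: m=21, q=16, a=3
  step 6: m=27, q=13, a=4
  step 7: m=25, q=24, a=2
  step 8: m=23, q=17, a=3
  step 9: m=28, q=9, a=6
  step 10: m=26, q=29, a=1
  step 11: m=3, q=32, a=1
  step 12: m=29, q=3, a=19
  step 13: m=28, q=51, a=1
  step 14: m=23, q=8, a=6
  step 15: m=25, q=39, a=1
  step 16: m=14, q=19, a=2
  step 17: m=24, q=19, a=2
  step 18: m=14, q=39, a=1
  step 19: m=25, q=8, a=6
  step 20: m=23, q=51, a=1
  step 21: m=28, q=3, a=19
  step 22: m=29, q=32, a=1
  step 23: m=3, q=29, a=1
  step 24: m=26, q=9, a=6
  step 25: m=28, q=17, a=3
  step 26: m=23, q=24, a=2
  step 27: m=25, q=13, a=4
  step 28: m=27, q=16, a=3
  step 29: m=21, q=31, a=1
  step 30: m=10, q=27, a=1
  step 31: m=17, q=24, a=1
  step 32: m=7, q=37, a=1
  step 33: m=30, q=1, a=60
a_33 = 2*a_0 = 60, so the period closes here.
sqrt(937) = [30; 1, 1, 1, 1, 3, 4, 2, 3, 6, 1, 1, 19, 1, 6, 1, 2, 2, 1, 6, 1, 19, 1, 1, 6, 3, 2, 4, 3, 1, 1, 1, 1, 60]
Period length = 33

33


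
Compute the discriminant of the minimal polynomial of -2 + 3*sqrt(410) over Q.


The element -2 + 3*sqrt(410) has minimal polynomial:
x^2 + 4*x - 3686
Discriminant = (4)^2 - 4*(-3686)
= 16 + 14744
= 14760

14760


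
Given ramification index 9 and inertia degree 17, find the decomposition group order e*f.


|D_P| = e * f
= 9 * 17
= 153

153


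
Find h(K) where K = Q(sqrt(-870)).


K = Q(sqrt(-870)). d mod 4 = 2, so D = disc(K) = 4d = -3480
h(K) equals the number of primitive reduced positive-definite forms (a, b, c) = a*x^2 + b*x*y + c*y^2 with b^2 - 4ac = D,
where reduced means |b| <= a <= c, with b >= 0 whenever |b| = a or a = c, and primitive means gcd(a, b, c) = 1.
Reduced forces 3a^2 <= |D| = 3480, so 1 <= a <= 34; b must have the parity of D, and c = (b^2 - D)/(4a) must be an integer >= a.
Enumerate a = 1..34, b in [-a, a]:
  a=1: (1, 0, 870)  [1]
  a=2: (2, 0, 435)  [1]
  a=3: (3, 0, 290)  [1]
  a=4: none
  a=5: (5, 0, 174)  [1]
  a=6: (6, 0, 145)  [1]
  a=7..9: none
  a=10: (10, 0, 87)  [1]
  a=11..12: none
  a=13: (13, -2, 67), (13, 2, 67)  [2]
  a=14: none
  a=15: (15, 0, 58)  [1]
  a=16..18: none
  a=19: (19, -4, 46), (19, 4, 46)  [2]
  a=20..22: none
  a=23: (23, -4, 38), (23, 4, 38)  [2]
  a=24..25: none
  a=26: (26, -24, 39), (26, 24, 39)  [2]
  a=27..28: none
  a=29: (29, 0, 30)  [1]
  a=30..34: none
Total reduced forms: 1 + 1 + 1 + 1 + 1 + 1 + 2 + 1 + 2 + 2 + 2 + 1 = 16
h = 16

16


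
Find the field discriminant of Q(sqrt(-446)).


For K = Q(sqrt(d)) with d squarefree: disc(K) = d if d = 1 mod 4, and disc(K) = 4d if d = 2 or 3 mod 4.
Here d = -446, and d mod 4 = 2.
d = 2 mod 4, not 1 (O_K = Z[sqrt(d)]), so disc(K) = 4d = 4 * (-446) = -1784

-1784


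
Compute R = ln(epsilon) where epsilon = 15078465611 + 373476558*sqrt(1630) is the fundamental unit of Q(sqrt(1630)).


epsilon = 15078465611 + 373476558*sqrt(1630)
= 3.0157e+10
R = ln(3.0157e+10)
= 24.1297

24.1297


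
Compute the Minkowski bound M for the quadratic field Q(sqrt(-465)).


d = -465, d mod 4 = 3, so disc(K) = 4d = -1860; |disc(K)| = 1860
Imaginary quadratic field, so n = 2, s = r2 = 1, r1 = 0
M = (n!/n^n) * (4/pi)^s * sqrt(|disc(K)|) = (2!/2^2) * (4/pi)^1 * sqrt(1860)
= 0.5 * 1.273240 * 43.127717
= 27.4560

27.4560


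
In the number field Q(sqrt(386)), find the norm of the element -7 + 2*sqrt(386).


N(a + b*sqrt(d)) = a^2 - d*b^2
= (-7)^2 - (386)*(2)^2
= 49 - 1544
= -1495

-1495


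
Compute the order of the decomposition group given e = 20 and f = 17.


|D_P| = e * f
= 20 * 17
= 340

340


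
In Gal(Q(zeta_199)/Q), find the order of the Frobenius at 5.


The Frobenius at p in Gal(Q(zeta_n)/Q) = (Z/nZ)* is the class of p, so its order is ord_199(5), the smallest k >= 1 with 5^k = 1 mod 199.
n = 199 = 199, phi(199) = 198; the order divides phi(n).
Divisors of 198: 1, 2, 3, 6, 9, 11, 18, 22, 33, 66, 99, 198
Repeated squaring mod 199: 5^1 = 5, 5^2 = 25, 5^4 = 28, 5^8 = 187, 5^16 = 144, 5^32 = 40, 5^64 = 8, 5^128 = 64
Test divisors in increasing order:
  k=1: 5^1 = 5 mod 199
  k=2: 5^2 = 25 mod 199
  k=3: 5^3 = 25 * 5 = 125 mod 199
  k=6: 5^6 = 28 * 25 = 103 mod 199
  k=9: 5^9 = 187 * 5 = 139 mod 199
  k=11: 5^11 = 187 * 25 * 5 = 92 mod 199
  k=18: 5^18 = 144 * 25 = 18 mod 199
  k=22: 5^22 = 144 * 28 * 25 = 106 mod 199
  k=33: 5^33 = 40 * 5 = 1 mod 199  <- first divisor giving 1
Order = 33

33


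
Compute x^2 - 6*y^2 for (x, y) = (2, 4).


x^2 - d*y^2
= 2^2 - 6*4^2
= 4 - 96
= -92

-92


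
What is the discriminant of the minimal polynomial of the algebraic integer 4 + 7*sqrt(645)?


The element 4 + 7*sqrt(645) has minimal polynomial:
x^2 - 8*x - 31589
Discriminant = (-8)^2 - 4*(-31589)
= 64 + 126356
= 126420

126420


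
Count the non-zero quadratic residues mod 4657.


For prime p, the number of non-zero quadratic residues is (p-1)/2.
= (4657-1)/2
= 2328

2328


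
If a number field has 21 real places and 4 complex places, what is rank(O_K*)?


By Dirichlet's unit theorem:
rank = r1 + r2 - 1
= 21 + 4 - 1
= 24

24


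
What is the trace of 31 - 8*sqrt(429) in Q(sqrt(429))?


Tr(a + b*sqrt(d)) = (a + b*sqrt(d)) + (a - b*sqrt(d)) = 2a
= 2 * (31)
= 62

62


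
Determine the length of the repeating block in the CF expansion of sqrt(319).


Run the CF algorithm for sqrt(319).
a_0 = floor(sqrt(319)) = 17; set m_0=0, q_0=1.
Recurrence: m' = q*a - m,  q' = (d - m'^2)/q,  a' = floor((a_0 + m')/q').
  step 1: m=17, q=30, a=1
  step 2: m=13, q=5, a=6
  step 3: m=17, q=6, a=5
  step 4: m=13, q=25, a=1
  step 5: m=12, q=7, a=4
  step 6: m=16, q=9, a=3
  step 7: m=11, q=22, a=1
  step 8: m=11, q=9, a=3
  step 9: m=16, q=7, a=4
  step 10: m=12, q=25, a=1
  step 11: m=13, q=6, a=5
  step 12: m=17, q=5, a=6
  step 13: m=13, q=30, a=1
  step 14: m=17, q=1, a=34
a_14 = 2*a_0 = 34, so the period closes here.
sqrt(319) = [17; 1, 6, 5, 1, 4, 3, 1, 3, 4, 1, 5, 6, 1, 34]
Period length = 14

14


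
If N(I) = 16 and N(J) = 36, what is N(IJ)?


N(IJ) = N(I) * N(J)
= 16 * 36
= 576

576


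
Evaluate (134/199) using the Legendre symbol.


p = 199 is prime, so compute (134/199) with the reciprocity algorithm (Jacobi-symbol steps: pull out 2s via (2/n), flip via reciprocity, reduce):
  pull out 2: (2/199) = +1  (since 199 mod 8 = 7)
  reciprocity: (67/199) -> -(199/67)
  reduce: (65/67)
  reciprocity: (65/67) -> +(67/65)
  reduce: (2/65)
  pull out 2: (2/65) = +1  (since 65 mod 8 = 1)
  (1/65) = 1
Product of signs = -1
(134/199) = -1

-1


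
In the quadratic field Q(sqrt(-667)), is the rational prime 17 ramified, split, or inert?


K = Q(sqrt(-667)). Since d mod 4 = 1, disc(K) = -667.
Check p | disc: -667 mod 17 = 13.
p does not divide disc. Compute Legendre symbol (d/p):
13^((17-1)/2) mod 17 = 1
(d/p) = 1, so p splits: (p) = P*P' with e=1, f=1, g=2.
Therefore p is split.

split


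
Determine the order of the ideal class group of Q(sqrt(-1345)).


K = Q(sqrt(-1345)). d mod 4 = 3, so D = disc(K) = 4d = -5380
h(K) equals the number of primitive reduced positive-definite forms (a, b, c) = a*x^2 + b*x*y + c*y^2 with b^2 - 4ac = D,
where reduced means |b| <= a <= c, with b >= 0 whenever |b| = a or a = c, and primitive means gcd(a, b, c) = 1.
Reduced forces 3a^2 <= |D| = 5380, so 1 <= a <= 42; b must have the parity of D, and c = (b^2 - D)/(4a) must be an integer >= a.
Enumerate a = 1..42, b in [-a, a]:
  a=1: (1, 0, 1345)  [1]
  a=2: (2, 2, 673)  [1]
  a=3..4: none
  a=5: (5, 0, 269)  [1]
  a=6..9: none
  a=10: (10, 10, 137)  [1]
  a=11..16: none
  a=17: (17, -14, 82), (17, 14, 82)  [2]
  a=18: none
  a=19: (19, -4, 71), (19, 4, 71)  [2]
  a=20..22: none
  a=23: (23, -18, 62), (23, 18, 62)  [2]
  a=24..30: none
  a=31: (31, -18, 46), (31, 18, 46)  [2]
  a=32..33: none
  a=34: (34, -14, 41), (34, 14, 41)  [2]
  a=35..37: none
  a=38: (38, -34, 43), (38, 34, 43)  [2]
  a=39..42: none
Total reduced forms: 1 + 1 + 1 + 1 + 2 + 2 + 2 + 2 + 2 + 2 = 16
h = 16

16


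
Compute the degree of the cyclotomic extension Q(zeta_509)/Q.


The degree equals Euler's totient phi(509).
509 = 509
phi(509) = 508

508


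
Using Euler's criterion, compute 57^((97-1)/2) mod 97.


p = 97 is prime and the exponent is (p-1)/2 = 48, so by Euler's criterion 57^48 = (57/97) = +1 or -1 mod 97.
Compute by square-and-multiply:
  48 = 32 + 16 (binary 110000)
  Repeated squaring mod 97: 57^1 = 57, 57^2 = 48, 57^4 = 73, 57^8 = 91, 57^16 = 36, 57^32 = 35
  57^48 = 57^32 * 57^16 = 35 * 36 mod 97
    35 * 36 = 1260 = 96 mod 97
  57^48 = 96 mod 97
Result 96 = p - 1 = -1 mod 97: 57 is a quadratic non-residue mod 97. As a residue in [0, p-1] the value is 96.
57^48 mod 97 = 96

96


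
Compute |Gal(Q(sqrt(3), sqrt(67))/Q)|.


The 2 square roots of distinct primes are multiplicatively independent over Q,
so [K:Q] = 2^2 and Gal(K/Q) is isomorphic to (Z/2Z)^2.
|Gal| = 2^2 = 4

4


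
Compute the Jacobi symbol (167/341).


Compute (167/341) via quadratic reciprocity:
  reciprocity: (167/341) -> +(341/167)
  reduce: (7/167)
  reciprocity: (7/167) -> -(167/7)
  reduce: (6/7)
  pull out 2: (2/7) = +1  (since 7 mod 8 = 7)
  reciprocity: (3/7) -> -(7/3)
  reduce: (1/3)
  (1/3) = 1
Product of signs = 1

1


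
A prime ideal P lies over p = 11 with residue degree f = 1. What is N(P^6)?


N(P^a) = p^(a*f)
= 11^(6*1)
= 11^6
= 1771561

1771561


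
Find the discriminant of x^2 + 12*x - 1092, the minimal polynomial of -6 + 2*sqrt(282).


The element -6 + 2*sqrt(282) has minimal polynomial:
x^2 + 12*x - 1092
Discriminant = (12)^2 - 4*(-1092)
= 144 + 4368
= 4512

4512


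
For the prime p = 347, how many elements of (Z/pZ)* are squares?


For prime p, the number of non-zero quadratic residues is (p-1)/2.
= (347-1)/2
= 173

173


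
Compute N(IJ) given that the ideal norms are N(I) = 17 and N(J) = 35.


N(IJ) = N(I) * N(J)
= 17 * 35
= 595

595


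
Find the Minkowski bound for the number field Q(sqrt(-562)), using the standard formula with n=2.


d = -562, d mod 4 = 2, so disc(K) = 4d = -2248; |disc(K)| = 2248
Imaginary quadratic field, so n = 2, s = r2 = 1, r1 = 0
M = (n!/n^n) * (4/pi)^s * sqrt(|disc(K)|) = (2!/2^2) * (4/pi)^1 * sqrt(2248)
= 0.5 * 1.273240 * 47.413078
= 30.1841

30.1841


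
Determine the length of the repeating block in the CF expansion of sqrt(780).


Run the CF algorithm for sqrt(780).
a_0 = floor(sqrt(780)) = 27; set m_0=0, q_0=1.
Recurrence: m' = q*a - m,  q' = (d - m'^2)/q,  a' = floor((a_0 + m')/q').
  step 1: m=27, q=51, a=1
  step 2: m=24, q=4, a=12
  step 3: m=24, q=51, a=1
  step 4: m=27, q=1, a=54
a_4 = 2*a_0 = 54, so the period closes here.
sqrt(780) = [27; 1, 12, 1, 54]
Period length = 4

4


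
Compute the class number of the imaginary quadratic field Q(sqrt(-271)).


K = Q(sqrt(-271)). d mod 4 = 1, so D = disc(K) = d = -271
h(K) equals the number of primitive reduced positive-definite forms (a, b, c) = a*x^2 + b*x*y + c*y^2 with b^2 - 4ac = D,
where reduced means |b| <= a <= c, with b >= 0 whenever |b| = a or a = c, and primitive means gcd(a, b, c) = 1.
Reduced forces 3a^2 <= |D| = 271, so 1 <= a <= 9; b must have the parity of D, and c = (b^2 - D)/(4a) must be an integer >= a.
Enumerate a = 1..9, b in [-a, a]:
  a=1: (1, 1, 68)  [1]
  a=2: (2, -1, 34), (2, 1, 34)  [2]
  a=3: none
  a=4: (4, -1, 17), (4, 1, 17)  [2]
  a=5: (5, -3, 14), (5, 3, 14)  [2]
  a=6: none
  a=7: (7, -3, 10), (7, 3, 10)  [2]
  a=8: (8, -7, 10), (8, 7, 10)  [2]
  a=9: none
Total reduced forms: 1 + 2 + 2 + 2 + 2 + 2 = 11
h = 11

11


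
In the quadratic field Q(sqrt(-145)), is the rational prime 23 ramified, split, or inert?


K = Q(sqrt(-145)). Since d mod 4 = 3, disc(K) = -580.
Check p | disc: -580 mod 23 = 18.
p does not divide disc. Compute Legendre symbol (d/p):
16^((23-1)/2) mod 23 = 1
(d/p) = 1, so p splits: (p) = P*P' with e=1, f=1, g=2.
Therefore p is split.

split


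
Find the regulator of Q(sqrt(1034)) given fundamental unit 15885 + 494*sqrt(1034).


epsilon = 15885 + 494*sqrt(1034)
= 31770.0000
R = ln(31770.0000)
= 10.3663

10.3663


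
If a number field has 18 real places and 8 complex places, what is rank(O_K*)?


By Dirichlet's unit theorem:
rank = r1 + r2 - 1
= 18 + 8 - 1
= 25

25


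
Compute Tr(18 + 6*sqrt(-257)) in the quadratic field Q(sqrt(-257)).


Tr(a + b*sqrt(d)) = (a + b*sqrt(d)) + (a - b*sqrt(d)) = 2a
= 2 * (18)
= 36

36


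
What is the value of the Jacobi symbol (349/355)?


Compute (349/355) via quadratic reciprocity:
  reciprocity: (349/355) -> +(355/349)
  reduce: (6/349)
  pull out 2: (2/349) = -1  (since 349 mod 8 = 5)
  reciprocity: (3/349) -> +(349/3)
  reduce: (1/3)
  (1/3) = 1
Product of signs = -1

-1


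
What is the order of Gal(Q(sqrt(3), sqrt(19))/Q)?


The 2 square roots of distinct primes are multiplicatively independent over Q,
so [K:Q] = 2^2 and Gal(K/Q) is isomorphic to (Z/2Z)^2.
|Gal| = 2^2 = 4

4


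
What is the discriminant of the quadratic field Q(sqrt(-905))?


For K = Q(sqrt(d)) with d squarefree: disc(K) = d if d = 1 mod 4, and disc(K) = 4d if d = 2 or 3 mod 4.
Here d = -905, and d mod 4 = 3.
d = 3 mod 4, not 1 (O_K = Z[sqrt(d)]), so disc(K) = 4d = 4 * (-905) = -3620

-3620


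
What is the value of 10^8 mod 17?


p = 17 is prime and the exponent is (p-1)/2 = 8, so by Euler's criterion 10^8 = (10/17) = +1 or -1 mod 17.
Compute by square-and-multiply:
  8 = 8 (binary 1000)
  Repeated squaring mod 17: 10^1 = 10, 10^2 = 15, 10^4 = 4, 10^8 = 16
  10^8 = 16 mod 17
Result 16 = p - 1 = -1 mod 17: 10 is a quadratic non-residue mod 17. As a residue in [0, p-1] the value is 16.
10^8 mod 17 = 16

16


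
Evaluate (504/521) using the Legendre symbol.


p = 521 is prime, so compute (504/521) with the reciprocity algorithm (Jacobi-symbol steps: pull out 2s via (2/n), flip via reciprocity, reduce):
  pull out 2: (2/521) = +1  (since 521 mod 8 = 1)
  pull out 2: (2/521) = +1  (since 521 mod 8 = 1)
  pull out 2: (2/521) = +1  (since 521 mod 8 = 1)
  reciprocity: (63/521) -> +(521/63)
  reduce: (17/63)
  reciprocity: (17/63) -> +(63/17)
  reduce: (12/17)
  pull out 2: (2/17) = +1  (since 17 mod 8 = 1)
  pull out 2: (2/17) = +1  (since 17 mod 8 = 1)
  reciprocity: (3/17) -> +(17/3)
  reduce: (2/3)
  pull out 2: (2/3) = -1  (since 3 mod 8 = 3)
  (1/3) = 1
Product of signs = -1
(504/521) = -1

-1


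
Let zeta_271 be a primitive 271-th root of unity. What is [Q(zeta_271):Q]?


The degree equals Euler's totient phi(271).
271 = 271
phi(271) = 270

270


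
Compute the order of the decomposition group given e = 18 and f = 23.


|D_P| = e * f
= 18 * 23
= 414

414


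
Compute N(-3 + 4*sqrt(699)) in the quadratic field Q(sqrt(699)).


N(a + b*sqrt(d)) = a^2 - d*b^2
= (-3)^2 - (699)*(4)^2
= 9 - 11184
= -11175

-11175


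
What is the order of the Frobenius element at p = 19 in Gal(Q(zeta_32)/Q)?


The Frobenius at p in Gal(Q(zeta_n)/Q) = (Z/nZ)* is the class of p, so its order is ord_32(19), the smallest k >= 1 with 19^k = 1 mod 32.
n = 32 = 2^5, phi(32) = 16; the order divides phi(n).
Divisors of 16: 1, 2, 4, 8, 16
Repeated squaring mod 32: 19^1 = 19, 19^2 = 9, 19^4 = 17, 19^8 = 1, 19^16 = 1
Test divisors in increasing order:
  k=1: 19^1 = 19 mod 32
  k=2: 19^2 = 9 mod 32
  k=4: 19^4 = 17 mod 32
  k=8: 19^8 = 1 mod 32  <- first divisor giving 1
Order = 8

8


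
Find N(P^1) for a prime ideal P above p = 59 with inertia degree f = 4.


N(P^a) = p^(a*f)
= 59^(1*4)
= 59^4
= 12117361

12117361


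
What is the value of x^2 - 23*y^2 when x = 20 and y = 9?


x^2 - d*y^2
= 20^2 - 23*9^2
= 400 - 1863
= -1463

-1463


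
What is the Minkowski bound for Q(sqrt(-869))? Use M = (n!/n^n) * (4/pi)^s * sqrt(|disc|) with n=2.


d = -869, d mod 4 = 3, so disc(K) = 4d = -3476; |disc(K)| = 3476
Imaginary quadratic field, so n = 2, s = r2 = 1, r1 = 0
M = (n!/n^n) * (4/pi)^s * sqrt(|disc(K)|) = (2!/2^2) * (4/pi)^1 * sqrt(3476)
= 0.5 * 1.273240 * 58.957612
= 37.5336

37.5336


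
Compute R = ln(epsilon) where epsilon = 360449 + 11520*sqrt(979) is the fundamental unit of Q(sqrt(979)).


epsilon = 360449 + 11520*sqrt(979)
= 720898.0000
R = ln(720898.0000)
= 13.4883

13.4883


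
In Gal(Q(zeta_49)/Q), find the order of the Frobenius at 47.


The Frobenius at p in Gal(Q(zeta_n)/Q) = (Z/nZ)* is the class of p, so its order is ord_49(47), the smallest k >= 1 with 47^k = 1 mod 49.
n = 49 = 7^2, phi(49) = 42; the order divides phi(n).
Divisors of 42: 1, 2, 3, 6, 7, 14, 21, 42
Repeated squaring mod 49: 47^1 = 47, 47^2 = 4, 47^4 = 16, 47^8 = 11, 47^16 = 23, 47^32 = 39
Test divisors in increasing order:
  k=1: 47^1 = 47 mod 49
  k=2: 47^2 = 4 mod 49
  k=3: 47^3 = 4 * 47 = 41 mod 49
  k=6: 47^6 = 16 * 4 = 15 mod 49
  k=7: 47^7 = 16 * 4 * 47 = 19 mod 49
  k=14: 47^14 = 11 * 16 * 4 = 18 mod 49
  k=21: 47^21 = 23 * 16 * 47 = 48 mod 49
  k=42: 47^42 = 39 * 11 * 4 = 1 mod 49  <- first divisor giving 1
Order = 42

42


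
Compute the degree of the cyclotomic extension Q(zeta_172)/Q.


The degree equals Euler's totient phi(172).
172 = 2^2 * 43
phi(172) = 84

84


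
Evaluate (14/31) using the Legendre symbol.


p = 31 is prime, so compute (14/31) with the reciprocity algorithm (Jacobi-symbol steps: pull out 2s via (2/n), flip via reciprocity, reduce):
  pull out 2: (2/31) = +1  (since 31 mod 8 = 7)
  reciprocity: (7/31) -> -(31/7)
  reduce: (3/7)
  reciprocity: (3/7) -> -(7/3)
  reduce: (1/3)
  (1/3) = 1
Product of signs = 1
(14/31) = 1

1


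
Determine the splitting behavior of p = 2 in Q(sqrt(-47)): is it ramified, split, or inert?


K = Q(sqrt(-47)). Since d mod 4 = 1, disc(K) = -47.
Check p | disc: -47 mod 2 = 1.
p=2 does not divide disc (d is 1 mod 4). 2 splits iff d = 1 mod 8.
d mod 8 = 1, so (d/2) = 1.
(d/p) = 1, so p splits: (p) = P*P' with e=1, f=1, g=2.
Therefore p is split.

split


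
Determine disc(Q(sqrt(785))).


For K = Q(sqrt(d)) with d squarefree: disc(K) = d if d = 1 mod 4, and disc(K) = 4d if d = 2 or 3 mod 4.
Here d = 785, and d mod 4 = 1.
d = 1 mod 4 (O_K = Z[(1+sqrt(d))/2]), so disc(K) = d = 785

785


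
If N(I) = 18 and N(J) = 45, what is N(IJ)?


N(IJ) = N(I) * N(J)
= 18 * 45
= 810

810


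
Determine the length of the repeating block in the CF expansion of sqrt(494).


Run the CF algorithm for sqrt(494).
a_0 = floor(sqrt(494)) = 22; set m_0=0, q_0=1.
Recurrence: m' = q*a - m,  q' = (d - m'^2)/q,  a' = floor((a_0 + m')/q').
  step 1: m=22, q=10, a=4
  step 2: m=18, q=17, a=2
  step 3: m=16, q=14, a=2
  step 4: m=12, q=25, a=1
  step 5: m=13, q=13, a=2
  step 6: m=13, q=25, a=1
  step 7: m=12, q=14, a=2
  step 8: m=16, q=17, a=2
  step 9: m=18, q=10, a=4
  step 10: m=22, q=1, a=44
a_10 = 2*a_0 = 44, so the period closes here.
sqrt(494) = [22; 4, 2, 2, 1, 2, 1, 2, 2, 4, 44]
Period length = 10

10


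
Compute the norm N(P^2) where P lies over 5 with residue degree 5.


N(P^a) = p^(a*f)
= 5^(2*5)
= 5^10
= 9765625

9765625


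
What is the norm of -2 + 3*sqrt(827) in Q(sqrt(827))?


N(a + b*sqrt(d)) = a^2 - d*b^2
= (-2)^2 - (827)*(3)^2
= 4 - 7443
= -7439

-7439


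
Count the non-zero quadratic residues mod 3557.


For prime p, the number of non-zero quadratic residues is (p-1)/2.
= (3557-1)/2
= 1778

1778


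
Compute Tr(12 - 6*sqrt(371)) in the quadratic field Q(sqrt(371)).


Tr(a + b*sqrt(d)) = (a + b*sqrt(d)) + (a - b*sqrt(d)) = 2a
= 2 * (12)
= 24

24


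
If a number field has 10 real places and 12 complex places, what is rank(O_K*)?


By Dirichlet's unit theorem:
rank = r1 + r2 - 1
= 10 + 12 - 1
= 21

21


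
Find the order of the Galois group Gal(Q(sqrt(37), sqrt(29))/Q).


The 2 square roots of distinct primes are multiplicatively independent over Q,
so [K:Q] = 2^2 and Gal(K/Q) is isomorphic to (Z/2Z)^2.
|Gal| = 2^2 = 4

4


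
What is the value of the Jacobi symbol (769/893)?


Compute (769/893) via quadratic reciprocity:
  reciprocity: (769/893) -> +(893/769)
  reduce: (124/769)
  pull out 2: (2/769) = +1  (since 769 mod 8 = 1)
  pull out 2: (2/769) = +1  (since 769 mod 8 = 1)
  reciprocity: (31/769) -> +(769/31)
  reduce: (25/31)
  reciprocity: (25/31) -> +(31/25)
  reduce: (6/25)
  pull out 2: (2/25) = +1  (since 25 mod 8 = 1)
  reciprocity: (3/25) -> +(25/3)
  reduce: (1/3)
  (1/3) = 1
Product of signs = 1

1


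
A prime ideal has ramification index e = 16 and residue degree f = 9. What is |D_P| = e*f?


|D_P| = e * f
= 16 * 9
= 144

144


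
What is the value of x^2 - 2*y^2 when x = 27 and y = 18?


x^2 - d*y^2
= 27^2 - 2*18^2
= 729 - 648
= 81

81


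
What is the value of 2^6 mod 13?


p = 13 is prime and the exponent is (p-1)/2 = 6, so by Euler's criterion 2^6 = (2/13) = +1 or -1 mod 13.
Compute by square-and-multiply:
  6 = 4 + 2 (binary 110)
  Repeated squaring mod 13: 2^1 = 2, 2^2 = 4, 2^4 = 3
  2^6 = 2^4 * 2^2 = 3 * 4 mod 13
    3 * 4 = 12 = 12 mod 13
  2^6 = 12 mod 13
Result 12 = p - 1 = -1 mod 13: 2 is a quadratic non-residue mod 13. As a residue in [0, p-1] the value is 12.
2^6 mod 13 = 12

12


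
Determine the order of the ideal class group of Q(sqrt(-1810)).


K = Q(sqrt(-1810)). d mod 4 = 2, so D = disc(K) = 4d = -7240
h(K) equals the number of primitive reduced positive-definite forms (a, b, c) = a*x^2 + b*x*y + c*y^2 with b^2 - 4ac = D,
where reduced means |b| <= a <= c, with b >= 0 whenever |b| = a or a = c, and primitive means gcd(a, b, c) = 1.
Reduced forces 3a^2 <= |D| = 7240, so 1 <= a <= 49; b must have the parity of D, and c = (b^2 - D)/(4a) must be an integer >= a.
Enumerate a = 1..49, b in [-a, a]:
  a=1: (1, 0, 1810)  [1]
  a=2: (2, 0, 905)  [1]
  a=3..4: none
  a=5: (5, 0, 362)  [1]
  a=6..9: none
  a=10: (10, 0, 181)  [1]
  a=11: (11, -8, 166), (11, 8, 166)  [2]
  a=12: none
  a=13: (13, -12, 142), (13, 12, 142)  [2]
  a=14..16: none
  a=17: (17, -6, 107), (17, 6, 107)  [2]
  a=18..21: none
  a=22: (22, -8, 83), (22, 8, 83)  [2]
  a=23..25: none
  a=26: (26, -12, 71), (26, 12, 71)  [2]
  a=27..30: none
  a=31: (31, -18, 61), (31, 18, 61)  [2]
  a=32..33: none
  a=34: (34, -28, 59), (34, 28, 59)  [2]
  a=35..36: none
  a=37: (37, -30, 55), (37, 30, 55)  [2]
  a=38..49: none
Total reduced forms: 1 + 1 + 1 + 1 + 2 + 2 + 2 + 2 + 2 + 2 + 2 + 2 = 20
h = 20

20


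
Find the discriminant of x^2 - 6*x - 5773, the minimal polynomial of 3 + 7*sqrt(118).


The element 3 + 7*sqrt(118) has minimal polynomial:
x^2 - 6*x - 5773
Discriminant = (-6)^2 - 4*(-5773)
= 36 + 23092
= 23128

23128


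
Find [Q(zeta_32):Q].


The degree equals Euler's totient phi(32).
32 = 2^5
phi(32) = 16

16


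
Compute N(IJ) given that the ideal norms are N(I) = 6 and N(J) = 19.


N(IJ) = N(I) * N(J)
= 6 * 19
= 114

114


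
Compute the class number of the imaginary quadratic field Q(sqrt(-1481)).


K = Q(sqrt(-1481)). d mod 4 = 3, so D = disc(K) = 4d = -5924
h(K) equals the number of primitive reduced positive-definite forms (a, b, c) = a*x^2 + b*x*y + c*y^2 with b^2 - 4ac = D,
where reduced means |b| <= a <= c, with b >= 0 whenever |b| = a or a = c, and primitive means gcd(a, b, c) = 1.
Reduced forces 3a^2 <= |D| = 5924, so 1 <= a <= 44; b must have the parity of D, and c = (b^2 - D)/(4a) must be an integer >= a.
Enumerate a = 1..44, b in [-a, a]:
  a=1: (1, 0, 1481)  [1]
  a=2: (2, 2, 741)  [1]
  a=3: (3, -2, 494), (3, 2, 494)  [2]
  a=4: none
  a=5: (5, -4, 297), (5, 4, 297)  [2]
  a=6: (6, -2, 247), (6, 2, 247)  [2]
  a=7..8: none
  a=9: (9, -4, 165), (9, 4, 165)  [2]
  a=10: (10, -6, 149), (10, 6, 149)  [2]
  a=11: (11, -4, 135), (11, 4, 135)  [2]
  a=12: none
  a=13: (13, -2, 114), (13, 2, 114)  [2]
  a=14: none
  a=15: (15, -14, 102), (15, -4, 99), (15, 4, 99), (15, 14, 102)  [4]
  a=16: none
  a=17: (17, -14, 90), (17, 14, 90)  [2]
  a=18: (18, -14, 85), (18, 14, 85)  [2]
  a=19: (19, -2, 78), (19, 2, 78)  [2]
  a=20..21: none
  a=22: (22, -18, 71), (22, 18, 71)  [2]
  a=23..24: none
  a=25: (25, -24, 65), (25, 24, 65)  [2]
  a=26: (26, -2, 57), (26, 2, 57)  [2]
  a=27: (27, -4, 55), (27, 4, 55)  [2]
  a=28..29: none
  a=30: (30, -26, 55), (30, -14, 51), (30, 14, 51), (30, 26, 55)  [4]
  a=31: (31, -20, 51), (31, 20, 51)  [2]
  a=32: none
  a=33: (33, -26, 50), (33, -4, 45), (33, 4, 45), (33, 26, 50)  [4]
  a=34: (34, -14, 45), (34, 14, 45)  [2]
  a=35..36: none
  a=37: (37, -12, 41), (37, 12, 41)  [2]
  a=38: (38, -2, 39), (38, 2, 39)  [2]
  a=39: (39, -28, 43), (39, 28, 43)  [2]
  a=40..44: none
Total reduced forms: 1 + 1 + 2 + 2 + 2 + 2 + 2 + 2 + 2 + 4 + 2 + 2 + 2 + 2 + 2 + 2 + 2 + 4 + 2 + 4 + 2 + 2 + 2 + 2 = 52
h = 52

52


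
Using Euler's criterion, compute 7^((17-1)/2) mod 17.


p = 17 is prime and the exponent is (p-1)/2 = 8, so by Euler's criterion 7^8 = (7/17) = +1 or -1 mod 17.
Compute by square-and-multiply:
  8 = 8 (binary 1000)
  Repeated squaring mod 17: 7^1 = 7, 7^2 = 15, 7^4 = 4, 7^8 = 16
  7^8 = 16 mod 17
Result 16 = p - 1 = -1 mod 17: 7 is a quadratic non-residue mod 17. As a residue in [0, p-1] the value is 16.
7^8 mod 17 = 16

16
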